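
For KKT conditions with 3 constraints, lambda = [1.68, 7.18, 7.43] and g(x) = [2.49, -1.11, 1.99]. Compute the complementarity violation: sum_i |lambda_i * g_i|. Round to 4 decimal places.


KKT complementary slackness check:
lambda_1 * g_1 = 1.68 * 2.49 = 4.1832
lambda_2 * g_2 = 7.18 * -1.11 = -7.9698
lambda_3 * g_3 = 7.43 * 1.99 = 14.7857
Total violation = 4.1832 + 7.9698 + 14.7857 = 26.9387


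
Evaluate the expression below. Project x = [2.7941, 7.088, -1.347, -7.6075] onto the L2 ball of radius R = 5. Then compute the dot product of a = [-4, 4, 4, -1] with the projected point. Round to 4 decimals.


Step 1: Compute ||x|| (intermediates to 6 decimals).
||x|| = sqrt(2.7941^2 + 7.088^2 + (-1.347)^2 + (-7.6075)^2) = 10.850585
Step 2: Project.
Since ||x|| > R, scale = R/||x|| = 5/10.850585 = 0.460805, proj(x) = scale * x
proj(x) = [1.287535, 3.266186, -0.620704, -3.505574]
Step 3: Dot product.
a^T * proj(x) = -4*1.287535 + 4*3.266186 + 4*(-0.620704) - 1*(-3.505574) = 8.9374


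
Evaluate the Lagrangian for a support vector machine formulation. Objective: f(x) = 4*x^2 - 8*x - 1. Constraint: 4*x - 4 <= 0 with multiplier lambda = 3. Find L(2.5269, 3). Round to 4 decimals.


Step 1: Evaluate f(x).
f(2.5269) = 4*2.5269^2 - 8*2.5269 - 1 = 4.3257
Step 2: Evaluate g(x).
g(2.5269) = 4*2.5269 - 4 = 6.1076
Step 3: Compute Lagrangian.
L = 4.3257 + 3*6.1076 = 22.6485


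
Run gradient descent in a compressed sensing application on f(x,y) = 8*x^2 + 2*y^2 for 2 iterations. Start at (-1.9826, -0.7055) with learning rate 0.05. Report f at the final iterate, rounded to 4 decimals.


Gradient descent on f(x,y) = 8*x^2 + 2*y^2.
Starting point: (-1.9826, -0.7055), alpha = 0.05
Step 1: grad_x = 2*8*-1.9826 = -31.7216, grad_y = 2*2*-0.7055 = -2.822
  x_1 = -1.9826 - 0.05*-31.7216 = -0.3965
  y_1 = -0.7055 - 0.05*-2.822 = -0.5644
Step 2: grad_x = 2*8*-0.3965 = -6.3443, grad_y = 2*2*-0.5644 = -2.2576
  x_2 = -0.3965 - 0.05*-6.3443 = -0.0793
  y_2 = -0.5644 - 0.05*-2.2576 = -0.4515
f(-0.0793, -0.4515) = 8*(-0.0793)^2 + 2*(-0.4515)^2 = 0.4581


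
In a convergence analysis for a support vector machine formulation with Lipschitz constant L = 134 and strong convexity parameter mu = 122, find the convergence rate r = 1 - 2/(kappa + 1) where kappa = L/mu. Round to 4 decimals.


Step 1: Compute the condition number.
kappa = L/mu = 134/122 = 1.0984
Step 2: Compute the convergence rate.
r = 1 - 2/(kappa + 1) = 1 - 2*mu/(L + mu) = (L - mu)/(L + mu) = 12/256 = 0.0469


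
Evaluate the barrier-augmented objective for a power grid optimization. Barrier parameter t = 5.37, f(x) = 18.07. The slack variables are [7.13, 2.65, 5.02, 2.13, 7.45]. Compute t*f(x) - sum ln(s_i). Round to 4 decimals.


Step 1: Compute log-barrier.
ln values: [1.9643, 0.9746, 1.6134, 0.7561, 2.0082]
phi = -(1.9643 + 0.9746 + 1.6134 + 0.7561 + 2.0082) = -7.3166
Step 2: Compute augmented objective.
t*f(x) = 5.37*18.07 = 97.0359
Total = 97.0359 - 7.3166 = 89.7193


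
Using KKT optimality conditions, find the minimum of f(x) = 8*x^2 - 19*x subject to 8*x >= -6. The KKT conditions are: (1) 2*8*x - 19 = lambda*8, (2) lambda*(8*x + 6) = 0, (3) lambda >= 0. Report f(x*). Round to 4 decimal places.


Step 1: Try lambda = 0 (constraint inactive).
Stationarity: 2*8*x - 19 = 0
x* = 19/(2*8) = 1.1875
Check constraint: 8*1.1875 = 9.5 >= -6 -- satisfied.
Step 2: Compute optimal value.
f(x*) = 8*1.1875^2 - 19*1.1875 = -11.2813


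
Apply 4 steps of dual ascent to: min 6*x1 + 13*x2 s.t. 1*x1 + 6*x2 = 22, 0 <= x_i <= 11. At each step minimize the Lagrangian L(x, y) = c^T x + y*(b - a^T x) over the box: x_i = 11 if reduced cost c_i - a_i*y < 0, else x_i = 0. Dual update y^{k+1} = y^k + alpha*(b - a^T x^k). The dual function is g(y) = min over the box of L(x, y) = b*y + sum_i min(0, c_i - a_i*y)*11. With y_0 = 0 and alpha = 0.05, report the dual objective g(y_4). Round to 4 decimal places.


Dual ascent for LP: min 6*x1 + 13*x2, 1*x1 + 6*x2 = 22, 0 <= x_i <= 11
Step 1: y^k = 0.0, reduced costs: (6.0, 13.0)
  x^k = (0.0, 0.0), subgradient = b - a^T x = 22.0
  y^{k+1} = 0.0 + 0.05*22.0 = 1.1
Step 2: y^k = 1.1, reduced costs: (4.9, 6.4)
  x^k = (0.0, 0.0), subgradient = b - a^T x = 22.0
  y^{k+1} = 1.1 + 0.05*22.0 = 2.2
Step 3: y^k = 2.2, reduced costs: (3.8, -0.2)
  x^k = (0.0, 11.0), subgradient = b - a^T x = -44.0
  y^{k+1} = 2.2 + 0.05*-44.0 = 0.0
Step 4: y^k = 0.0, reduced costs: (6.0, 13.0)
  x^k = (0.0, 0.0), subgradient = b - a^T x = 22.0
  y^{k+1} = 0.0 + 0.05*22.0 = 1.1
Dual objective at y_4 = 1.1: reduced costs (4.9, 6.4), box minimizer x = (0.0, 0.0)
g(y_4) = b*y + (c1 - a1*y)*x1 + (c2 - a2*y)*x2 = 22*1.1 + 4.9*0.0 + 6.4*0.0 = 24.2 + 0.0 + 0.0 = 24.2


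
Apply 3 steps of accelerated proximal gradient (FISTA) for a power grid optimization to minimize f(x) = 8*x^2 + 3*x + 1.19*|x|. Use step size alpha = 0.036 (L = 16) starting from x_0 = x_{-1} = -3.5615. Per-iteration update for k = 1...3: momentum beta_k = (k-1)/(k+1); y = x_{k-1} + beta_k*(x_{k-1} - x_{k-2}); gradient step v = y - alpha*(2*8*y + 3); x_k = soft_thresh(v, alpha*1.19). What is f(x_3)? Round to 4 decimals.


FISTA on f(x) = 8*x^2 + 3*x + 1.19*|x|
L = 16, alpha = 0.036
Iteration 1: beta = 0.0, y = -3.5615 + 0.0*(-3.5615 + 3.5615) = -3.5615
  grad(y) = -53.984, v = y - alpha*grad = -1.6181
  prox(v) = soft_thresh(-1.6181, 0.0428) = -1.5752
Iteration 2: beta = 0.3333, y = -1.5752 + 0.3333*(-1.5752 + 3.5615) = -0.9131
  grad(y) = -11.6104, v = y - alpha*grad = -0.4952
  prox(v) = soft_thresh(-0.4952, 0.0428) = -0.4523
Iteration 3: beta = 0.5, y = -0.4523 + 0.5*(-0.4523 + 1.5752) = 0.1091
  grad(y) = 4.7459, v = y - alpha*grad = -0.0617
  prox(v) = soft_thresh(-0.0617, 0.0428) = -0.0189
f(x_3) = 8*(-0.0189)^2 + 3*(-0.0189) + 1.19*|-0.0189| = -0.0313


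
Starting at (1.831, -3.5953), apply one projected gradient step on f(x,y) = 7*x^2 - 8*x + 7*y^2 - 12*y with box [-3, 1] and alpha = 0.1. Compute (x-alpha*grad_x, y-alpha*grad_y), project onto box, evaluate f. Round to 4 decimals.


Step 1: Compute gradient at (1.831, -3.5953).
grad_x = 2*7*1.831 - 8 = 17.634
grad_y = 2*7*-3.5953 - 12 = -62.3342
Step 2: Gradient step.
x_raw = 1.831 - 0.1*17.634 = 0.0676
y_raw = -3.5953 - 0.1*-62.3342 = 2.6381
Step 3: Project onto [-3, 1].
x_proj = clip(0.0676) = 0.0676
y_proj = clip(2.6381) = 1.0
Step 4: Evaluate f.
f(0.0676, 1.0) = -5.5088


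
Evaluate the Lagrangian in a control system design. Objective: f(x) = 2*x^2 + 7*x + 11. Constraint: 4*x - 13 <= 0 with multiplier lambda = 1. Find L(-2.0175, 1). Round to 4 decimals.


Step 1: Evaluate f(x).
f(-2.0175) = 2*(-2.0175)^2 + 7*(-2.0175) + 11 = 5.0181
Step 2: Evaluate g(x).
g(-2.0175) = 4*-2.0175 - 13 = -21.07
Step 3: Compute Lagrangian.
L = 5.0181 + 1*-21.07 = -16.0519


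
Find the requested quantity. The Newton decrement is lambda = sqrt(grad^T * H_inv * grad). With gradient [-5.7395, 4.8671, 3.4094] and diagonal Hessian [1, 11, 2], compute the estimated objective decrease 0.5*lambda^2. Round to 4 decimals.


Step 1: H is diagonal, so H^(-1) * g = [-5.7395, 0.4425, 1.7047].
Step 2: g^T H^(-1) g = sum_i g_i^2 / H_ii
  = (-5.7395)^2/1 + (4.8671)^2/11 + (3.4094)^2/2
  = 32.9419 + 2.1535 + 5.812 = 40.9074
Step 3: Objective decrease = 0.5 * g^T H^(-1) g = 20.4537


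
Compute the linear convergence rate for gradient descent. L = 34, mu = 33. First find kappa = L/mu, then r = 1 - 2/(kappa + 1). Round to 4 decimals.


Step 1: Compute the condition number.
kappa = L/mu = 34/33 = 1.0303
Step 2: Compute the convergence rate.
r = 1 - 2/(kappa + 1) = 1 - 2*mu/(L + mu) = (L - mu)/(L + mu) = 1/67 = 0.0149


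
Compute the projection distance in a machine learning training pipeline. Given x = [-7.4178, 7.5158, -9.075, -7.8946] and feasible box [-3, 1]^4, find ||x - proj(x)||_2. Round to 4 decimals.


Project each component onto [-3, 1].
clip(-7.4178) = -3.0, clip(7.5158) = 1.0, clip(-9.075) = -3.0, clip(-7.8946) = -3.0
Projection = [-3.0, 1.0, -3.0, -3.0]
Squared diffs: [19.517, 42.4556, 36.9056, 23.9571]
Distance = sqrt(122.8353) = 11.0831


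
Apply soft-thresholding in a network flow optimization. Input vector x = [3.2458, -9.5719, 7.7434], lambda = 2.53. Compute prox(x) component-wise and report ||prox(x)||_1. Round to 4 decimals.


Soft-thresholding with lambda = 2.53:
prox(3.2458) = sign(3.2458)*max(|3.2458| - 2.53, 0) = 0.7158
prox(-9.5719) = sign(-9.5719)*max(|-9.5719| - 2.53, 0) = -7.0419
prox(7.7434) = sign(7.7434)*max(|7.7434| - 2.53, 0) = 5.2134
prox(x) = [0.7158, -7.0419, 5.2134]
||prox(x)||_1 = 0.7158 + 7.0419 + 5.2134 = 12.9711


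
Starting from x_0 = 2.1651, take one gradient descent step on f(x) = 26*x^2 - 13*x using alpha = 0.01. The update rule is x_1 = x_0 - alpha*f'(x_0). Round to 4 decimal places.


We compute the gradient at x_0 and apply the update.
f'(x) = 52*x - 13
f'(2.1651) = 52*2.1651 - 13 = 99.5852
x_1 = 2.1651 - 0.01*99.5852 = 1.1692


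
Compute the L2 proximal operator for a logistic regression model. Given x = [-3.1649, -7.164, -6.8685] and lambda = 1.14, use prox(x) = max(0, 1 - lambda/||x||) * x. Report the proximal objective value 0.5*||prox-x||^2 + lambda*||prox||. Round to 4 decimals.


Step 1: Compute ||x||.
||x|| = 10.4171
Step 2: Compute scaling factor.
scale = max(0, 1 - 1.14/10.4171) = 0.8906
Step 3: prox(x) = [-2.8185, -6.38, -6.1168]
||prox(x)|| = 9.2771
Step 4: Proximal objective.
0.5*||prox-x||^2 = 0.6498
lambda*||prox|| = 10.5759
Total = 11.2257


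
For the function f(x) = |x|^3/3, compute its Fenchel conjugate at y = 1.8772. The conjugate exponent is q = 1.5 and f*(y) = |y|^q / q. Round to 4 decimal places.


The conjugate exponent q satisfies 1/p + 1/q = 1.
p = 3, so q = 3/(3 - 1) = 1.5
|y|^q = 1.8772^1.5 = 2.572
f*(1.8772) = 2.572 / 1.5 = 1.7146


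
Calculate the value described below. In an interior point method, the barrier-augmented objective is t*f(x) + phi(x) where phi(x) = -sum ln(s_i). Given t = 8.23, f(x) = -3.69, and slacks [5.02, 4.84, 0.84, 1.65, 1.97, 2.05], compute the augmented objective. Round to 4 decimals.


Step 1: Compute log-barrier.
ln values: [1.6134, 1.5769, -0.1744, 0.5008, 0.678, 0.7178]
phi = -(1.6134 + 1.5769 - 0.1744 + 0.5008 + 0.678 + 0.7178) = -4.9126
Step 2: Compute augmented objective.
t*f(x) = 8.23*-3.69 = -30.3687
Total = -30.3687 - 4.9126 = -35.2813


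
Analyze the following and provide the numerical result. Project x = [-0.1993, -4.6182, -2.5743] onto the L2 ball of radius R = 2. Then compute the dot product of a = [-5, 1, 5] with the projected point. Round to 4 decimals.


Step 1: Compute ||x|| (intermediates to 6 decimals).
||x|| = sqrt((-0.1993)^2 + (-4.6182)^2 + (-2.5743)^2) = 5.290984
Step 2: Project.
Since ||x|| > R, scale = R/||x|| = 2/5.290984 = 0.378002, proj(x) = scale * x
proj(x) = [-0.075336, -1.745689, -0.973091]
Step 3: Dot product.
a^T * proj(x) = -5*(-0.075336) + 1*(-1.745689) + 5*(-0.973091) = -6.2345


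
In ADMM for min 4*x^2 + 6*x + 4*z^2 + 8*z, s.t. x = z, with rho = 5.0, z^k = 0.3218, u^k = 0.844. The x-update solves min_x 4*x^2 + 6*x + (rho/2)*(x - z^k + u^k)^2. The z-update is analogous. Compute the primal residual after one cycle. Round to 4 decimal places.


ADMM iteration with rho = 5.0, z^k = 0.3218, u^k = 0.844
Step 1: x-update.
Minimize 4*x^2 + 6*x + (5.0/2)*(x - 0.3218 + 0.844)^2
FOC: (2*4 + 5.0)*x = -6 + 5.0*(0.3218 - 0.844)
x^{k+1} = -0.6624
Step 2: z-update.
Minimize 4*z^2 + 8*z + (5.0/2)*(-0.6624 - z + 0.844)^2
FOC: (2*4 + 5.0)*z = -8 + 5.0*(-0.6624 + 0.844)
z^{k+1} = -0.5455
Step 3: u-update.
u^{k+1} = 0.844 - 0.6624 + 0.5455 = 0.7271
Step 4: Primal residual = |-0.6624 + 0.5455| = 0.1169


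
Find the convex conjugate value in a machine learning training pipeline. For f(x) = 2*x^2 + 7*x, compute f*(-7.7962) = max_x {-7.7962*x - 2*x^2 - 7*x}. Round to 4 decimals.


f*(y) = sup_x {y*x - a*x^2 - b*x} = sup_x {(y-b)*x - a*x^2}
FOC: (y - b) - 2a*x = 0 => x* = (y - b)/(2a)
x* = (-7.7962 - 7)/(2*2) = -3.6991
f*(-7.7962) = (y-b)^2/(4a) = (-7.7962 - 7)^2/(4*2)
= 218.9275/8 = 27.3659


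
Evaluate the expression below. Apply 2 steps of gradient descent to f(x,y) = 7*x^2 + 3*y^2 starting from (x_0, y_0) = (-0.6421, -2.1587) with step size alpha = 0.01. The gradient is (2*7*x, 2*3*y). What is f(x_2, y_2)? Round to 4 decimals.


Gradient descent on f(x,y) = 7*x^2 + 3*y^2.
Starting point: (-0.6421, -2.1587), alpha = 0.01
Step 1: grad_x = 2*7*-0.6421 = -8.9894, grad_y = 2*3*-2.1587 = -12.9522
  x_1 = -0.6421 - 0.01*-8.9894 = -0.5522
  y_1 = -2.1587 - 0.01*-12.9522 = -2.0292
Step 2: grad_x = 2*7*-0.5522 = -7.7309, grad_y = 2*3*-2.0292 = -12.1751
  x_2 = -0.5522 - 0.01*-7.7309 = -0.4749
  y_2 = -2.0292 - 0.01*-12.1751 = -1.9074
f(-0.4749, -1.9074) = 7*(-0.4749)^2 + 3*(-1.9074)^2 = 12.4935


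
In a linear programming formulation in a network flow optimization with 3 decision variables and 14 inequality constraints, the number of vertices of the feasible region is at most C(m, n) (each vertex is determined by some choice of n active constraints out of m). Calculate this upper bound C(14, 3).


Each vertex corresponds to some choice of n active constraints out of m, so the number of vertices is at most C(m, n) = m! / (n!(m-n)!).
m = 14, n = 3
Numerator: 14 * 13 * 12
Denominator: 3! = 6
C(14, 3) = 364


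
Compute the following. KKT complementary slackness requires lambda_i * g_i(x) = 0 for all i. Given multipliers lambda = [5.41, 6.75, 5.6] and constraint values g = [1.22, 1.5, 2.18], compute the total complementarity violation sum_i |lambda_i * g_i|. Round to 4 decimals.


KKT complementary slackness check:
lambda_1 * g_1 = 5.41 * 1.22 = 6.6002
lambda_2 * g_2 = 6.75 * 1.5 = 10.125
lambda_3 * g_3 = 5.6 * 2.18 = 12.208
Total violation = 6.6002 + 10.125 + 12.208 = 28.9332


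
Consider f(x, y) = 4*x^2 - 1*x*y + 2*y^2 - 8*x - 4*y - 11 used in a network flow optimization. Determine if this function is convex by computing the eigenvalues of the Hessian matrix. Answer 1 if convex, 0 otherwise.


The Hessian of f(x,y) = 4*x^2 - 1*x*y + 2*y^2 - 8*x - 4*y - 11 is:
H = [[8, -1], [-1, 4]]
Trace = 8 + 4 = 12
Determinant = 8*4 - (-1)^2 = 31
Discriminant = (12)^2 - 4*31 = 20.0
Eigenvalues: lambda_1 = 3.7639, lambda_2 = 8.2361
The function is convex.

1


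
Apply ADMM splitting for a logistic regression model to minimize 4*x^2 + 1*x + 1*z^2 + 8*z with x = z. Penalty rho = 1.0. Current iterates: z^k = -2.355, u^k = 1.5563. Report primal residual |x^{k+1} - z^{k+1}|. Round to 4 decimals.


ADMM iteration with rho = 1.0, z^k = -2.355, u^k = 1.5563
Step 1: x-update.
Minimize 4*x^2 + 1*x + (1.0/2)*(x + 2.355 + 1.5563)^2
FOC: (2*4 + 1.0)*x = -1 + 1.0*(-2.355 - 1.5563)
x^{k+1} = -0.5457
Step 2: z-update.
Minimize 1*z^2 + 8*z + (1.0/2)*(-0.5457 - z + 1.5563)^2
FOC: (2*1 + 1.0)*z = -8 + 1.0*(-0.5457 + 1.5563)
z^{k+1} = -2.3298
Step 3: u-update.
u^{k+1} = 1.5563 - 0.5457 + 2.3298 = 3.3404
Step 4: Primal residual = |-0.5457 + 2.3298| = 1.7841


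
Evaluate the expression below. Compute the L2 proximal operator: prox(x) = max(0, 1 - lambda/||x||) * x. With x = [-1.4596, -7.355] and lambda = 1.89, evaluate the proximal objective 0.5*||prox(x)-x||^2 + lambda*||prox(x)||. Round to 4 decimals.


Step 1: Compute ||x||.
||x|| = 7.4984
Step 2: Compute scaling factor.
scale = max(0, 1 - 1.89/7.4984) = 0.7479
Step 3: prox(x) = [-1.0917, -5.5012]
||prox(x)|| = 5.6084
Step 4: Proximal objective.
0.5*||prox-x||^2 = 1.7861
lambda*||prox|| = 10.5999
Total = 12.386


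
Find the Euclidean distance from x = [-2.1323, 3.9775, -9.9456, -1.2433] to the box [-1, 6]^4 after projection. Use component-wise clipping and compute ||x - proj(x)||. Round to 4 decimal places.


Project each component onto [-1, 6].
clip(-2.1323) = -1.0, clip(3.9775) = 3.9775, clip(-9.9456) = -1.0, clip(-1.2433) = -1.0
Projection = [-1.0, 3.9775, -1.0, -1.0]
Squared diffs: [1.2821, 0.0, 80.0238, 0.0592]
Distance = sqrt(81.3651) = 9.0203


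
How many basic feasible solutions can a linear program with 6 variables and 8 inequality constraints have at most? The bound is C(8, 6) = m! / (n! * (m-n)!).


Each vertex corresponds to some choice of n active constraints out of m, so the number of vertices is at most C(m, n) = m! / (n!(m-n)!).
m = 8, n = 6
Numerator: 8 * 7 * 6 * 5 * 4 * 3
Denominator: 6! = 720
C(8, 6) = 28


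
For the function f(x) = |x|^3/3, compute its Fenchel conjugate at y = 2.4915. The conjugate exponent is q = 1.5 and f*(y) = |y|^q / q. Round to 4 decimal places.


The conjugate exponent q satisfies 1/p + 1/q = 1.
p = 3, so q = 3/(3 - 1) = 1.5
|y|^q = 2.4915^1.5 = 3.9327
f*(2.4915) = 3.9327 / 1.5 = 2.6218


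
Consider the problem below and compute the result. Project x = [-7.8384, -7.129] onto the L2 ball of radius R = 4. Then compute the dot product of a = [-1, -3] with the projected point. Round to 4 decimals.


Step 1: Compute ||x|| (intermediates to 6 decimals).
||x|| = sqrt((-7.8384)^2 + (-7.129)^2) = 10.595431
Step 2: Project.
Since ||x|| > R, scale = R/||x|| = 4/10.595431 = 0.377521, proj(x) = scale * x
proj(x) = [-2.959161, -2.691347]
Step 3: Dot product.
a^T * proj(x) = -1*(-2.959161) - 3*(-2.691347) = 11.0332


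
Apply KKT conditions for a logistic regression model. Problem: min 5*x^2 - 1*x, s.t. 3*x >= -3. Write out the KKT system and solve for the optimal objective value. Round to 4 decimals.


Step 1: Try lambda = 0 (constraint inactive).
Stationarity: 2*5*x - 1 = 0
x* = 1/(2*5) = 0.1
Check constraint: 3*0.1 = 0.3 >= -3 -- satisfied.
Step 2: Compute optimal value.
f(x*) = 5*0.1^2 - 1*0.1 = -0.05


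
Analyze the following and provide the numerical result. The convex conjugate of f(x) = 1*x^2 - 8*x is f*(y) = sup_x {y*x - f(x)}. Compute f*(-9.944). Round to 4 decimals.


f*(y) = sup_x {y*x - a*x^2 - b*x} = sup_x {(y-b)*x - a*x^2}
FOC: (y - b) - 2a*x = 0 => x* = (y - b)/(2a)
x* = (-9.944 + 8)/(2*1) = -0.972
f*(-9.944) = (y-b)^2/(4a) = (-9.944 + 8)^2/(4*1)
= 3.7791/4 = 0.9448


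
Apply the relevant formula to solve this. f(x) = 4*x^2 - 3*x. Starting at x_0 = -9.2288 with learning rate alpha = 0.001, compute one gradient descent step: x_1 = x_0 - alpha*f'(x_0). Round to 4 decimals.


We compute the gradient at x_0 and apply the update.
f'(x) = 8*x - 3
f'(-9.2288) = 8*-9.2288 - 3 = -76.8304
x_1 = -9.2288 - 0.001*-76.8304 = -9.152


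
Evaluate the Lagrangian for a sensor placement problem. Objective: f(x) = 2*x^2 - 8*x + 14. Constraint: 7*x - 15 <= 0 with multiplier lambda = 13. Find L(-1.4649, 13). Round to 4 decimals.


Step 1: Evaluate f(x).
f(-1.4649) = 2*(-1.4649)^2 - 8*(-1.4649) + 14 = 30.0111
Step 2: Evaluate g(x).
g(-1.4649) = 7*-1.4649 - 15 = -25.2543
Step 3: Compute Lagrangian.
L = 30.0111 + 13*-25.2543 = -298.2948


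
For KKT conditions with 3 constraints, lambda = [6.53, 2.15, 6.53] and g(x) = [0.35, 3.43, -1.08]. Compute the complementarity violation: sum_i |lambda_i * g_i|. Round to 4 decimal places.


KKT complementary slackness check:
lambda_1 * g_1 = 6.53 * 0.35 = 2.2855
lambda_2 * g_2 = 2.15 * 3.43 = 7.3745
lambda_3 * g_3 = 6.53 * -1.08 = -7.0524
Total violation = 2.2855 + 7.3745 + 7.0524 = 16.7124


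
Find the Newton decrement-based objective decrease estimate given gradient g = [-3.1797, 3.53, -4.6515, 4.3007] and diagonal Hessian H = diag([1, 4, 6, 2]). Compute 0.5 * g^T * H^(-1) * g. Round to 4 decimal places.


Step 1: H is diagonal, so H^(-1) * g = [-3.1797, 0.8825, -0.7753, 2.1504].
Step 2: g^T H^(-1) g = sum_i g_i^2 / H_ii
  = (-3.1797)^2/1 + (3.53)^2/4 + (-4.6515)^2/6 + (4.3007)^2/2
  = 10.1105 + 3.1152 + 3.6061 + 9.248 = 26.0798
Step 3: Objective decrease = 0.5 * g^T H^(-1) g = 13.0399


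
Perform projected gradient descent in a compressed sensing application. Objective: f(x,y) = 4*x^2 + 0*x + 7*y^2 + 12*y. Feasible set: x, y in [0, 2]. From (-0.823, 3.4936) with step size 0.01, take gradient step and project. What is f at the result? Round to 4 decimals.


Step 1: Compute gradient at (-0.823, 3.4936).
grad_x = 2*4*-0.823 + 0 = -6.584
grad_y = 2*7*3.4936 + 12 = 60.9104
Step 2: Gradient step.
x_raw = -0.823 - 0.01*-6.584 = -0.7572
y_raw = 3.4936 - 0.01*60.9104 = 2.8845
Step 3: Project onto [0, 2].
x_proj = clip(-0.7572) = 0.0
y_proj = clip(2.8845) = 2.0
Step 4: Evaluate f.
f(0.0, 2.0) = 52.0


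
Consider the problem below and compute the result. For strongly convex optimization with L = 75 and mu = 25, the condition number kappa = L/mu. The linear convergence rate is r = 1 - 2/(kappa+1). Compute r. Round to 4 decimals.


Step 1: Compute the condition number.
kappa = L/mu = 75/25 = 3.0
Step 2: Compute the convergence rate.
r = 1 - 2/(kappa + 1) = 1 - 2*mu/(L + mu) = (L - mu)/(L + mu) = 50/100 = 0.5


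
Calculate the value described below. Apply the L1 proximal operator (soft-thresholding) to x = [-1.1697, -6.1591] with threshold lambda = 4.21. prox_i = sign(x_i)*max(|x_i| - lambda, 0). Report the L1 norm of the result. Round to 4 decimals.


Soft-thresholding with lambda = 4.21:
prox(-1.1697) = sign(-1.1697)*max(|-1.1697| - 4.21, 0) = 0.0
prox(-6.1591) = sign(-6.1591)*max(|-6.1591| - 4.21, 0) = -1.9491
prox(x) = [0.0, -1.9491]
||prox(x)||_1 = 0.0 + 1.9491 = 1.9491


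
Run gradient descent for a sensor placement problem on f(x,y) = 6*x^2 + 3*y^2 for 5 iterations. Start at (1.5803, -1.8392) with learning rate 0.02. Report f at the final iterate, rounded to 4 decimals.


Gradient descent on f(x,y) = 6*x^2 + 3*y^2.
Starting point: (1.5803, -1.8392), alpha = 0.02
Step 1: grad_x = 2*6*1.5803 = 18.9636, grad_y = 2*3*-1.8392 = -11.0352
  x_1 = 1.5803 - 0.02*18.9636 = 1.201
  y_1 = -1.8392 - 0.02*-11.0352 = -1.6185
Step 2: grad_x = 2*6*1.201 = 14.4123, grad_y = 2*3*-1.6185 = -9.711
  x_2 = 1.201 - 0.02*14.4123 = 0.9128
  y_2 = -1.6185 - 0.02*-9.711 = -1.4243
Step 3: grad_x = 2*6*0.9128 = 10.9534, grad_y = 2*3*-1.4243 = -8.5457
  x_3 = 0.9128 - 0.02*10.9534 = 0.6937
  y_3 = -1.4243 - 0.02*-8.5457 = -1.2534
Step 4: grad_x = 2*6*0.6937 = 8.3246, grad_y = 2*3*-1.2534 = -7.5202
  x_4 = 0.6937 - 0.02*8.3246 = 0.5272
  y_4 = -1.2534 - 0.02*-7.5202 = -1.103
Step 5: grad_x = 2*6*0.5272 = 6.3267, grad_y = 2*3*-1.103 = -6.6178
  x_5 = 0.5272 - 0.02*6.3267 = 0.4007
  y_5 = -1.103 - 0.02*-6.6178 = -0.9706
f(0.4007, -0.9706) = 6*0.4007^2 + 3*(-0.9706)^2 = 3.7895


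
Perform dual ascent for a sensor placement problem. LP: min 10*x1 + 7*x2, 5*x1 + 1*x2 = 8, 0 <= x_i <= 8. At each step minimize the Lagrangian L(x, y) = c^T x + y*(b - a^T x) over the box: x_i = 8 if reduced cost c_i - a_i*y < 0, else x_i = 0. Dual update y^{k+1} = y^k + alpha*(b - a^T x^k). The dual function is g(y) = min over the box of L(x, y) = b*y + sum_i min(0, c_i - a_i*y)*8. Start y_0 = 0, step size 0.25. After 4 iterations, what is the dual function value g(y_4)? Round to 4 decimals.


Dual ascent for LP: min 10*x1 + 7*x2, 5*x1 + 1*x2 = 8, 0 <= x_i <= 8
Step 1: y^k = 0.0, reduced costs: (10.0, 7.0)
  x^k = (0.0, 0.0), subgradient = b - a^T x = 8.0
  y^{k+1} = 0.0 + 0.25*8.0 = 2.0
Step 2: y^k = 2.0, reduced costs: (0.0, 5.0)
  x^k = (0.0, 0.0), subgradient = b - a^T x = 8.0
  y^{k+1} = 2.0 + 0.25*8.0 = 4.0
Step 3: y^k = 4.0, reduced costs: (-10.0, 3.0)
  x^k = (8.0, 0.0), subgradient = b - a^T x = -32.0
  y^{k+1} = 4.0 + 0.25*-32.0 = -4.0
Step 4: y^k = -4.0, reduced costs: (30.0, 11.0)
  x^k = (0.0, 0.0), subgradient = b - a^T x = 8.0
  y^{k+1} = -4.0 + 0.25*8.0 = -2.0
Dual objective at y_4 = -2.0: reduced costs (20.0, 9.0), box minimizer x = (0.0, 0.0)
g(y_4) = b*y + (c1 - a1*y)*x1 + (c2 - a2*y)*x2 = 8*(-2.0) + 20.0*0.0 + 9.0*0.0 = -16.0 + 0.0 + 0.0 = -16.0


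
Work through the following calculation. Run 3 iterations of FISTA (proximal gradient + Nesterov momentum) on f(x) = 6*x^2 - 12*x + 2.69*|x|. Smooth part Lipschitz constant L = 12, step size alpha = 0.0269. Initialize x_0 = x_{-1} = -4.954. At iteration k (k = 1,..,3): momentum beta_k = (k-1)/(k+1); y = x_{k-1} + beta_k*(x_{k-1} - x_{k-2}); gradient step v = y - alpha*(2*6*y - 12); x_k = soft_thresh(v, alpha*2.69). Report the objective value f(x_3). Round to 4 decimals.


FISTA on f(x) = 6*x^2 - 12*x + 2.69*|x|
L = 12, alpha = 0.0269
Iteration 1: beta = 0.0, y = -4.954 + 0.0*(-4.954 + 4.954) = -4.954
  grad(y) = -71.448, v = y - alpha*grad = -3.032
  prox(v) = soft_thresh(-3.032, 0.0724) = -2.9597
Iteration 2: beta = 0.3333, y = -2.9597 + 0.3333*(-2.9597 + 4.954) = -2.2949
  grad(y) = -39.539, v = y - alpha*grad = -1.2313
  prox(v) = soft_thresh(-1.2313, 0.0724) = -1.159
Iteration 3: beta = 0.5, y = -1.159 + 0.5*(-1.159 + 2.9597) = -0.2586
  grad(y) = -15.1031, v = y - alpha*grad = 0.1477
  prox(v) = soft_thresh(0.1477, 0.0724) = 0.0753
f(x_3) = 6*0.0753^2 - 12*0.0753 + 2.69*|0.0753| = -0.6672


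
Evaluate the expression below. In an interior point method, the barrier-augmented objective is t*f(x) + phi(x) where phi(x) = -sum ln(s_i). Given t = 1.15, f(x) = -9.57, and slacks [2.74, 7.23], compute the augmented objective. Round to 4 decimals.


Step 1: Compute log-barrier.
ln values: [1.008, 1.9782]
phi = -(1.008 + 1.9782) = -2.9862
Step 2: Compute augmented objective.
t*f(x) = 1.15*-9.57 = -11.0055
Total = -11.0055 - 2.9862 = -13.9917


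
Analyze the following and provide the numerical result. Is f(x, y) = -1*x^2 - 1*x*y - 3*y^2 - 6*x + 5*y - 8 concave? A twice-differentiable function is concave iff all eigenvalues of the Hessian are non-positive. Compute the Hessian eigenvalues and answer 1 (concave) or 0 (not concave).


The Hessian of f(x,y) = -1*x^2 - 1*x*y - 3*y^2 - 6*x + 5*y - 8 is:
H = [[-2, -1], [-1, -6]]
Trace = -2 - 6 = -8
Determinant = -2*-6 - (-1)^2 = 11
Discriminant = (-8)^2 - 4*11 = 20.0
Eigenvalues: lambda_1 = -6.2361, lambda_2 = -1.7639
The function is concave.

1


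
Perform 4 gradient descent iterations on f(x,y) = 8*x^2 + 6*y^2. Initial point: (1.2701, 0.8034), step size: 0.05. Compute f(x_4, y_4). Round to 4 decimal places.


Gradient descent on f(x,y) = 8*x^2 + 6*y^2.
Starting point: (1.2701, 0.8034), alpha = 0.05
Step 1: grad_x = 2*8*1.2701 = 20.3216, grad_y = 2*6*0.8034 = 9.6408
  x_1 = 1.2701 - 0.05*20.3216 = 0.254
  y_1 = 0.8034 - 0.05*9.6408 = 0.3214
Step 2: grad_x = 2*8*0.254 = 4.0643, grad_y = 2*6*0.3214 = 3.8563
  x_2 = 0.254 - 0.05*4.0643 = 0.0508
  y_2 = 0.3214 - 0.05*3.8563 = 0.1285
Step 3: grad_x = 2*8*0.0508 = 0.8129, grad_y = 2*6*0.1285 = 1.5425
  x_3 = 0.0508 - 0.05*0.8129 = 0.0102
  y_3 = 0.1285 - 0.05*1.5425 = 0.0514
Step 4: grad_x = 2*8*0.0102 = 0.1626, grad_y = 2*6*0.0514 = 0.617
  x_4 = 0.0102 - 0.05*0.1626 = 0.002
  y_4 = 0.0514 - 0.05*0.617 = 0.0206
f(0.002, 0.0206) = 8*0.002^2 + 6*0.0206^2 = 0.0026


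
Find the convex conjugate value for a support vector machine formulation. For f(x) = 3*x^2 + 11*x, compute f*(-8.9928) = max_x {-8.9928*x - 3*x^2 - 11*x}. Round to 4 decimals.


f*(y) = sup_x {y*x - a*x^2 - b*x} = sup_x {(y-b)*x - a*x^2}
FOC: (y - b) - 2a*x = 0 => x* = (y - b)/(2a)
x* = (-8.9928 - 11)/(2*3) = -3.3321
f*(-8.9928) = (y-b)^2/(4a) = (-8.9928 - 11)^2/(4*3)
= 399.7121/12 = 33.3093


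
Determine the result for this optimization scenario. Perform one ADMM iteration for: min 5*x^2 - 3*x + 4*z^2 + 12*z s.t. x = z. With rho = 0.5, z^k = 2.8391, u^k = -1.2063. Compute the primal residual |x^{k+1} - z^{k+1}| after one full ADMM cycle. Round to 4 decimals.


ADMM iteration with rho = 0.5, z^k = 2.8391, u^k = -1.2063
Step 1: x-update.
Minimize 5*x^2 - 3*x + (0.5/2)*(x - 2.8391 - 1.2063)^2
FOC: (2*5 + 0.5)*x = 3 + 0.5*(2.8391 + 1.2063)
x^{k+1} = 0.4784
Step 2: z-update.
Minimize 4*z^2 + 12*z + (0.5/2)*(0.4784 - z - 1.2063)^2
FOC: (2*4 + 0.5)*z = -12 + 0.5*(0.4784 - 1.2063)
z^{k+1} = -1.4546
Step 3: u-update.
u^{k+1} = -1.2063 + 0.4784 + 1.4546 = 0.7266
Step 4: Primal residual = |0.4784 + 1.4546| = 1.9329


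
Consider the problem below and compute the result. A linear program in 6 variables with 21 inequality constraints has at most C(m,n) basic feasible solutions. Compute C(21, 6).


Each vertex corresponds to some choice of n active constraints out of m, so the number of vertices is at most C(m, n) = m! / (n!(m-n)!).
m = 21, n = 6
Numerator: 21 * 20 * 19 * 18 * 17 * 16
Denominator: 6! = 720
C(21, 6) = 54264


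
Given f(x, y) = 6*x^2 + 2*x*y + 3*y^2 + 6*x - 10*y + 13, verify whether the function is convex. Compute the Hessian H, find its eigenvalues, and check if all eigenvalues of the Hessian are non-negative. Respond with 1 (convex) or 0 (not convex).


The Hessian of f(x,y) = 6*x^2 + 2*x*y + 3*y^2 + 6*x - 10*y + 13 is:
H = [[12, 2], [2, 6]]
Trace = 12 + 6 = 18
Determinant = 12*6 - (2)^2 = 68
Discriminant = (18)^2 - 4*68 = 52.0
Eigenvalues: lambda_1 = 5.3944, lambda_2 = 12.6056
The function is convex.

1


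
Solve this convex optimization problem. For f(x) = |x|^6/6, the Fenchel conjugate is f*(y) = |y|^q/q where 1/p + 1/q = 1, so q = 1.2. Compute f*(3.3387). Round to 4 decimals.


The conjugate exponent q satisfies 1/p + 1/q = 1.
p = 6, so q = 6/(6 - 1) = 1.2
|y|^q = 3.3387^1.2 = 4.2491
f*(3.3387) = 4.2491 / 1.2 = 3.5409


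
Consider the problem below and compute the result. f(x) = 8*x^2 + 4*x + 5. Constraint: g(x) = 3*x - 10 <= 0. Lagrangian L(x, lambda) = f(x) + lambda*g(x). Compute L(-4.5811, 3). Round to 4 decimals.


Step 1: Evaluate f(x).
f(-4.5811) = 8*(-4.5811)^2 + 4*(-4.5811) + 5 = 154.5674
Step 2: Evaluate g(x).
g(-4.5811) = 3*-4.5811 - 10 = -23.7433
Step 3: Compute Lagrangian.
L = 154.5674 + 3*-23.7433 = 83.3375


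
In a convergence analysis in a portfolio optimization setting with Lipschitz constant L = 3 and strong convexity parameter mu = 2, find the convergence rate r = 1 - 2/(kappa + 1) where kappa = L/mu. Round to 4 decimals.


Step 1: Compute the condition number.
kappa = L/mu = 3/2 = 1.5
Step 2: Compute the convergence rate.
r = 1 - 2/(kappa + 1) = 1 - 2*mu/(L + mu) = (L - mu)/(L + mu) = 1/5 = 0.2


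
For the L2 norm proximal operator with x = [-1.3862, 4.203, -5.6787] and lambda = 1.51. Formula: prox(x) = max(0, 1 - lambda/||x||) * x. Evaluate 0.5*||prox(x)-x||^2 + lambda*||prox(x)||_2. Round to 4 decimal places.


Step 1: Compute ||x||.
||x|| = 7.1996
Step 2: Compute scaling factor.
scale = max(0, 1 - 1.51/7.1996) = 0.7903
Step 3: prox(x) = [-1.0955, 3.3215, -4.4877]
||prox(x)|| = 5.6896
Step 4: Proximal objective.
0.5*||prox-x||^2 = 1.1401
lambda*||prox|| = 8.5913
Total = 9.7314


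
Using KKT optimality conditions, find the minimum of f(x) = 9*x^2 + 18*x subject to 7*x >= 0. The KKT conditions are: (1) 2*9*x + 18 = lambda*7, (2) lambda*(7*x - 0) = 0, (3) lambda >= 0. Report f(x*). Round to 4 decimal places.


Step 1: Try lambda = 0 (constraint inactive).
x_unc = -18/(2*9) = -1.0
Check: 7*-1.0 = -7.0 < 0 -- violated!
Step 2: Constraint must be active: 7*x = 0
x* = 0/7 = 0.0
lambda = (2*9*0.0 + 18)/7 = 2.5714
Step 3: Compute optimal value.
f(x*) = 9*0.0^2 + 18*0.0 = 0.0


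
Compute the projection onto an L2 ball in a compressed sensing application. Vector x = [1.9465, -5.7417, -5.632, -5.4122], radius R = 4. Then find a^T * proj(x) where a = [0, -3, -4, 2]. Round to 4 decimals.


Step 1: Compute ||x|| (intermediates to 6 decimals).
||x|| = sqrt(1.9465^2 + (-5.7417)^2 + (-5.632)^2 + (-5.4122)^2) = 9.887736
Step 2: Project.
Since ||x|| > R, scale = R/||x|| = 4/9.887736 = 0.404542, proj(x) = scale * x
proj(x) = [0.787441, -2.322759, -2.278381, -2.189462]
Step 3: Dot product.
a^T * proj(x) = 0*0.787441 - 3*(-2.322759) - 4*(-2.278381) + 2*(-2.189462) = 11.7029


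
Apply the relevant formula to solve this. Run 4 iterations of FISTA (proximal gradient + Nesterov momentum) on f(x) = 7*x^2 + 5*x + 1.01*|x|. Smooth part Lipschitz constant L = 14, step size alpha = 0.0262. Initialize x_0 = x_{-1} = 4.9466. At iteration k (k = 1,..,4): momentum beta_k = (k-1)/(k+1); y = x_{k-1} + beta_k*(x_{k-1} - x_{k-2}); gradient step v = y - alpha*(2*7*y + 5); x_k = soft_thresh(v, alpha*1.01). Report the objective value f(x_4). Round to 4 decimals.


FISTA on f(x) = 7*x^2 + 5*x + 1.01*|x|
L = 14, alpha = 0.0262
Iteration 1: beta = 0.0, y = 4.9466 + 0.0*(4.9466 - 4.9466) = 4.9466
  grad(y) = 74.2524, v = y - alpha*grad = 3.0012
  prox(v) = soft_thresh(3.0012, 0.0265) = 2.9747
Iteration 2: beta = 0.3333, y = 2.9747 + 0.3333*(2.9747 - 4.9466) = 2.3174
  grad(y) = 37.4441, v = y - alpha*grad = 1.3364
  prox(v) = soft_thresh(1.3364, 0.0265) = 1.3099
Iteration 3: beta = 0.5, y = 1.3099 + 0.5*(1.3099 - 2.9747) = 0.4775
  grad(y) = 11.6856, v = y - alpha*grad = 0.1714
  prox(v) = soft_thresh(0.1714, 0.0265) = 0.1449
Iteration 4: beta = 0.6, y = 0.1449 + 0.6*(0.1449 - 1.3099) = -0.5541
  grad(y) = -2.7573, v = y - alpha*grad = -0.4819
  prox(v) = soft_thresh(-0.4819, 0.0265) = -0.4554
f(x_4) = 7*(-0.4554)^2 + 5*(-0.4554) + 1.01*|-0.4554| = -0.3653


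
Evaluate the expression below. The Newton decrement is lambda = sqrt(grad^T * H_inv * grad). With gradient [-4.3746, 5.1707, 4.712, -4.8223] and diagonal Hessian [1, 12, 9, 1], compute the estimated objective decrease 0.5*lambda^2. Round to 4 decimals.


Step 1: H is diagonal, so H^(-1) * g = [-4.3746, 0.4309, 0.5236, -4.8223].
Step 2: g^T H^(-1) g = sum_i g_i^2 / H_ii
  = (-4.3746)^2/1 + (5.1707)^2/12 + (4.712)^2/9 + (-4.8223)^2/1
  = 19.1371 + 2.228 + 2.467 + 23.2546 = 47.0867
Step 3: Objective decrease = 0.5 * g^T H^(-1) g = 23.5434


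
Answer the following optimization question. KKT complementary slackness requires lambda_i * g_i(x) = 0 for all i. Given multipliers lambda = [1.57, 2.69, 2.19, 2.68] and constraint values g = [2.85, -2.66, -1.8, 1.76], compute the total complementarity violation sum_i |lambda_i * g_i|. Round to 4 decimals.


KKT complementary slackness check:
lambda_1 * g_1 = 1.57 * 2.85 = 4.4745
lambda_2 * g_2 = 2.69 * -2.66 = -7.1554
lambda_3 * g_3 = 2.19 * -1.8 = -3.942
lambda_4 * g_4 = 2.68 * 1.76 = 4.7168
Total violation = 4.4745 + 7.1554 + 3.942 + 4.7168 = 20.2887


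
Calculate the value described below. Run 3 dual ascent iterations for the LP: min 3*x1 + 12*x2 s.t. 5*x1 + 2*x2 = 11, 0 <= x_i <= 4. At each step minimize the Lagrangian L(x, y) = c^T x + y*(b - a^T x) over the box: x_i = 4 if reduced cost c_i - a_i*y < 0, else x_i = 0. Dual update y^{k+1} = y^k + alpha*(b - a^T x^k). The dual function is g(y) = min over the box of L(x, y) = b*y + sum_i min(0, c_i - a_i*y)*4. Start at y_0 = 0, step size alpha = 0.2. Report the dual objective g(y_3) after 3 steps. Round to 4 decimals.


Dual ascent for LP: min 3*x1 + 12*x2, 5*x1 + 2*x2 = 11, 0 <= x_i <= 4
Step 1: y^k = 0.0, reduced costs: (3.0, 12.0)
  x^k = (0.0, 0.0), subgradient = b - a^T x = 11.0
  y^{k+1} = 0.0 + 0.2*11.0 = 2.2
Step 2: y^k = 2.2, reduced costs: (-8.0, 7.6)
  x^k = (4.0, 0.0), subgradient = b - a^T x = -9.0
  y^{k+1} = 2.2 + 0.2*-9.0 = 0.4
Step 3: y^k = 0.4, reduced costs: (1.0, 11.2)
  x^k = (0.0, 0.0), subgradient = b - a^T x = 11.0
  y^{k+1} = 0.4 + 0.2*11.0 = 2.6
Dual objective at y_3 = 2.6: reduced costs (-10.0, 6.8), box minimizer x = (4.0, 0.0)
g(y_3) = b*y + (c1 - a1*y)*x1 + (c2 - a2*y)*x2 = 11*2.6 + (-10.0)*4.0 + 6.8*0.0 = 28.6 - 40.0 + 0.0 = -11.4


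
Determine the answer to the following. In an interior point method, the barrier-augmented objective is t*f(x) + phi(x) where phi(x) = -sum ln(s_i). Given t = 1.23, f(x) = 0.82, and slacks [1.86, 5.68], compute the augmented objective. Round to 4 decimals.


Step 1: Compute log-barrier.
ln values: [0.6206, 1.737]
phi = -(0.6206 + 1.737) = -2.3575
Step 2: Compute augmented objective.
t*f(x) = 1.23*0.82 = 1.0086
Total = 1.0086 - 2.3575 = -1.3489


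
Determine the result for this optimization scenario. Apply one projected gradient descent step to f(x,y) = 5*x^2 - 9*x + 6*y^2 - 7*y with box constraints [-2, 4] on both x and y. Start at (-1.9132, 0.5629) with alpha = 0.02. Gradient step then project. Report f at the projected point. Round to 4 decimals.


Step 1: Compute gradient at (-1.9132, 0.5629).
grad_x = 2*5*-1.9132 - 9 = -28.132
grad_y = 2*6*0.5629 - 7 = -0.2452
Step 2: Gradient step.
x_raw = -1.9132 - 0.02*-28.132 = -1.3506
y_raw = 0.5629 - 0.02*-0.2452 = 0.5678
Step 3: Project onto [-2, 4].
x_proj = clip(-1.3506) = -1.3506
y_proj = clip(0.5678) = 0.5678
Step 4: Evaluate f.
f(-1.3506, 0.5678) = 19.2349


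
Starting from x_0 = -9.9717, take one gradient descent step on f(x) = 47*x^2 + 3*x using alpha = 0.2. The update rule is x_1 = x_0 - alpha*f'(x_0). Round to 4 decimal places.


We compute the gradient at x_0 and apply the update.
f'(x) = 94*x + 3
f'(-9.9717) = 94*-9.9717 + 3 = -934.3398
x_1 = -9.9717 - 0.2*-934.3398 = 176.8963


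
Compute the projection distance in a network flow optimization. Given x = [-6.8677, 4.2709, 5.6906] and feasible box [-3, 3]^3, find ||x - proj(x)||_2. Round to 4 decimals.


Project each component onto [-3, 3].
clip(-6.8677) = -3.0, clip(4.2709) = 3.0, clip(5.6906) = 3.0
Projection = [-3.0, 3.0, 3.0]
Squared diffs: [14.9591, 1.6152, 7.2393]
Distance = sqrt(23.8136) = 4.8799


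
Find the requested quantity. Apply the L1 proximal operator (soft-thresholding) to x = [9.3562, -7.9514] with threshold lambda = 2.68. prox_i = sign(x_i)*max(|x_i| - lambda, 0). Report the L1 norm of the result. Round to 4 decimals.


Soft-thresholding with lambda = 2.68:
prox(9.3562) = sign(9.3562)*max(|9.3562| - 2.68, 0) = 6.6762
prox(-7.9514) = sign(-7.9514)*max(|-7.9514| - 2.68, 0) = -5.2714
prox(x) = [6.6762, -5.2714]
||prox(x)||_1 = 6.6762 + 5.2714 = 11.9476


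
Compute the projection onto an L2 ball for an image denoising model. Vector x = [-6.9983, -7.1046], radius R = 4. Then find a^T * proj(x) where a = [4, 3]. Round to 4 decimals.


Step 1: Compute ||x|| (intermediates to 6 decimals).
||x|| = sqrt((-6.9983)^2 + (-7.1046)^2) = 9.972539
Step 2: Project.
Since ||x|| > R, scale = R/||x|| = 4/9.972539 = 0.401101, proj(x) = scale * x
proj(x) = [-2.807025, -2.849662]
Step 3: Dot product.
a^T * proj(x) = 4*(-2.807025) + 3*(-2.849662) = -19.7771


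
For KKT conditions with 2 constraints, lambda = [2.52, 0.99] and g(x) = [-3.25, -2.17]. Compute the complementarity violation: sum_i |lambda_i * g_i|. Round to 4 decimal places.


KKT complementary slackness check:
lambda_1 * g_1 = 2.52 * -3.25 = -8.19
lambda_2 * g_2 = 0.99 * -2.17 = -2.1483
Total violation = 8.19 + 2.1483 = 10.3383


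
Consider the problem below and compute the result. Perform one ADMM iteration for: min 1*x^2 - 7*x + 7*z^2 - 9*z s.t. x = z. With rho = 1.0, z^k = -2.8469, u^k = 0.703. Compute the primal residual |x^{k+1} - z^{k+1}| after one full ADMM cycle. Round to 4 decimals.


ADMM iteration with rho = 1.0, z^k = -2.8469, u^k = 0.703
Step 1: x-update.
Minimize 1*x^2 - 7*x + (1.0/2)*(x + 2.8469 + 0.703)^2
FOC: (2*1 + 1.0)*x = 7 + 1.0*(-2.8469 - 0.703)
x^{k+1} = 1.15
Step 2: z-update.
Minimize 7*z^2 - 9*z + (1.0/2)*(1.15 - z + 0.703)^2
FOC: (2*7 + 1.0)*z = 9 + 1.0*(1.15 + 0.703)
z^{k+1} = 0.7235
Step 3: u-update.
u^{k+1} = 0.703 + 1.15 - 0.7235 = 1.1295
Step 4: Primal residual = |1.15 - 0.7235| = 0.4265


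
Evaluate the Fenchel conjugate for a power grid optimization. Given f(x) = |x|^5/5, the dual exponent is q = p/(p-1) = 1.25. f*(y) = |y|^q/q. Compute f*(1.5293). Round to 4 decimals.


The conjugate exponent q satisfies 1/p + 1/q = 1.
p = 5, so q = 5/(5 - 1) = 1.25
|y|^q = 1.5293^1.25 = 1.7007
f*(1.5293) = 1.7007 / 1.25 = 1.3605


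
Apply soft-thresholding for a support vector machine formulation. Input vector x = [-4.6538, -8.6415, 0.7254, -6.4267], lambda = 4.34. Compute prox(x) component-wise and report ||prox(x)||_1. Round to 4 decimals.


Soft-thresholding with lambda = 4.34:
prox(-4.6538) = sign(-4.6538)*max(|-4.6538| - 4.34, 0) = -0.3138
prox(-8.6415) = sign(-8.6415)*max(|-8.6415| - 4.34, 0) = -4.3015
prox(0.7254) = sign(0.7254)*max(|0.7254| - 4.34, 0) = 0.0
prox(-6.4267) = sign(-6.4267)*max(|-6.4267| - 4.34, 0) = -2.0867
prox(x) = [-0.3138, -4.3015, 0.0, -2.0867]
||prox(x)||_1 = 0.3138 + 4.3015 + 0.0 + 2.0867 = 6.702


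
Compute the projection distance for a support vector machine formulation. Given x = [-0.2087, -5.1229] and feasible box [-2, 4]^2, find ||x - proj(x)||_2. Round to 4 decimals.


Project each component onto [-2, 4].
clip(-0.2087) = -0.2087, clip(-5.1229) = -2.0
Projection = [-0.2087, -2.0]
Squared diffs: [0.0, 9.7525]
Distance = sqrt(9.7525) = 3.1229


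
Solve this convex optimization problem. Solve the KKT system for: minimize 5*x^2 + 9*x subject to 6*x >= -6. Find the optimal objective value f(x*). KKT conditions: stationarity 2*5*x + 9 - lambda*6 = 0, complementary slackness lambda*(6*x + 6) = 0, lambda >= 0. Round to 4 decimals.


Step 1: Try lambda = 0 (constraint inactive).
Stationarity: 2*5*x + 9 = 0
x* = -9/(2*5) = -0.9
Check constraint: 6*-0.9 = -5.4 >= -6 -- satisfied.
Step 2: Compute optimal value.
f(x*) = 5*(-0.9)^2 + 9*(-0.9) = -4.05
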